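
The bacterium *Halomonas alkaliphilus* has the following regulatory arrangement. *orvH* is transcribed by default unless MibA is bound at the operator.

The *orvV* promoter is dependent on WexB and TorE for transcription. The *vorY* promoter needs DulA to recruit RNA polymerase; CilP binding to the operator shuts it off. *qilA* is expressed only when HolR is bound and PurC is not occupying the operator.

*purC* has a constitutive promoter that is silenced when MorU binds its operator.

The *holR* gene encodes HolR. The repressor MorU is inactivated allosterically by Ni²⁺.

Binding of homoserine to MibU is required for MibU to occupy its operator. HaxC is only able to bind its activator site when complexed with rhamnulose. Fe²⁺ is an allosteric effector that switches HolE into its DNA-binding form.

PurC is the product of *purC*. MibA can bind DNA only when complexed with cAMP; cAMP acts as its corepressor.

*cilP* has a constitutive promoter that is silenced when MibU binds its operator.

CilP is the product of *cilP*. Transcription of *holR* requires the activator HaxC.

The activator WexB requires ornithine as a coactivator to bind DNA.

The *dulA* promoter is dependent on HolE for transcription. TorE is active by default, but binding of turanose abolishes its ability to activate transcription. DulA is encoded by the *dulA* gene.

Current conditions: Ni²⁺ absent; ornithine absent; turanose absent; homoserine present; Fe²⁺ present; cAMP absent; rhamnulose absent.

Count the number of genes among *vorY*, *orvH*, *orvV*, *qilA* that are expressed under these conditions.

Homoserine is present, so MibU is active.
With repressor MibU bound, *cilP* is not transcribed.
So CilP is not produced.
Fe²⁺ is present, so HolE is active.
No repressor is bound and HolE is active, so *dulA* is transcribed.
So DulA is produced and active.
No repressor is bound and DulA is active, so *vorY* is transcribed.
→ *vorY* is ON.
cAMP is absent, so MibA is inactive.
With no repressor bound, *orvH* is transcribed.
→ *orvH* is ON.
Ornithine is absent, so WexB is inactive.
Turanose is absent, so TorE is active.
Required activator WexB is absent, so *orvV* is not transcribed.
→ *orvV* is OFF.
Rhamnulose is absent, so HaxC is inactive.
Required activator HaxC is absent, so *holR* is not transcribed.
So HolR is not produced.
Ni²⁺ is absent, so MorU is active.
With repressor MorU bound, *purC* is not transcribed.
So PurC is not produced.
Required activator HolR is absent, so *qilA* is not transcribed.
→ *qilA* is OFF.
2 of the 4 genes are transcribed.

2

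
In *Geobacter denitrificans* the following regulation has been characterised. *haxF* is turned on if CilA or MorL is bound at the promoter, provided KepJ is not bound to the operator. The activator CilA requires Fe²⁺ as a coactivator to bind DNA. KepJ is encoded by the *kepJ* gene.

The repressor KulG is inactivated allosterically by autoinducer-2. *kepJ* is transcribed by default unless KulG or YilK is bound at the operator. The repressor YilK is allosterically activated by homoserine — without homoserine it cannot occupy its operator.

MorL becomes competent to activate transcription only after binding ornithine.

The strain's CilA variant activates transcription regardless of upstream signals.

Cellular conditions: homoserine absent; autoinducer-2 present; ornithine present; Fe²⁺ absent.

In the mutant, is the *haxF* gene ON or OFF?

OFF

CilA is constitutively active in this strain.
Ornithine is present, so MorL is active.
Autoinducer-2 is present, so KulG is inactive.
Homoserine is absent, so YilK is inactive.
With no repressor bound, *kepJ* is transcribed.
So KepJ is produced and active.
With repressor KepJ bound, *haxF* is not transcribed.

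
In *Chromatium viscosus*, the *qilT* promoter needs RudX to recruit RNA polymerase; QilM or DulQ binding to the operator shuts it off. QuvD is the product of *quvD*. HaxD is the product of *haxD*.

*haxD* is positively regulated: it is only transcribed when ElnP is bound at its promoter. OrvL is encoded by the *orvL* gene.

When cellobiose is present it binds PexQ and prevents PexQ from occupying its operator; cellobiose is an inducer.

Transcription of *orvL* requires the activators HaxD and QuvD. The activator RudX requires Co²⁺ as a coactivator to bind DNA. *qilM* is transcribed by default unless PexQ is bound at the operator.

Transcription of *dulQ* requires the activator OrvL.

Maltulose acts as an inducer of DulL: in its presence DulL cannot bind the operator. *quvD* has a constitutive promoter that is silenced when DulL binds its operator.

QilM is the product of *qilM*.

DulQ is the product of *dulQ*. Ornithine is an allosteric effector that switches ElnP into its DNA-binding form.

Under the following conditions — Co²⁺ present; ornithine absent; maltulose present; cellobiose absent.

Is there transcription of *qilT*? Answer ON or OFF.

ON

Cellobiose is absent, so PexQ is active.
With repressor PexQ bound, *qilM* is not transcribed.
So QilM is not produced.
Co²⁺ is present, so RudX is active.
Ornithine is absent, so ElnP is inactive.
Required activator ElnP is absent, so *haxD* is not transcribed.
So HaxD is not produced.
Maltulose is present, so DulL is inactive.
With no repressor bound, *quvD* is transcribed.
So QuvD is produced and active.
Required activator HaxD is absent, so *orvL* is not transcribed.
So OrvL is not produced.
Required activator OrvL is absent, so *dulQ* is not transcribed.
So DulQ is not produced.
No repressor is bound and RudX is active, so *qilT* is transcribed.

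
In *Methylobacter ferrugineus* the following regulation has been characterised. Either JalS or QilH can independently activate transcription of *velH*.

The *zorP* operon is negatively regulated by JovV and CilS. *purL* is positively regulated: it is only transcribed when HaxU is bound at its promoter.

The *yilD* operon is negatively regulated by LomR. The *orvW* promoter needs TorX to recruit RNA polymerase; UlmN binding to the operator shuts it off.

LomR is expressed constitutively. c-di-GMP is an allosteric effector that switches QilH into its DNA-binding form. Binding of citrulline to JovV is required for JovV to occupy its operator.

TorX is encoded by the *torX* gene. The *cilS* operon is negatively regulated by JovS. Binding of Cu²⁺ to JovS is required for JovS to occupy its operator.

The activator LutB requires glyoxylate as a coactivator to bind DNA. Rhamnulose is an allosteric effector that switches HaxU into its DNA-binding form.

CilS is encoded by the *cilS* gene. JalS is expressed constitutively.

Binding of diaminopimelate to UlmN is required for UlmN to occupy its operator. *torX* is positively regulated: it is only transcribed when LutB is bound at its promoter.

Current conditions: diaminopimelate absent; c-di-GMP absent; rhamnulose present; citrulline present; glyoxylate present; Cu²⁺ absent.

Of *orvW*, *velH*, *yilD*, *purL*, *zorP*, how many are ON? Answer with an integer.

3

Glyoxylate is present, so LutB is active.
No repressor is bound and LutB is active, so *torX* is transcribed.
So TorX is produced and active.
Diaminopimelate is absent, so UlmN is inactive.
No repressor is bound and TorX is active, so *orvW* is transcribed.
→ *orvW* is ON.
JalS is produced constitutively and is active.
c-di-GMP is absent, so QilH is inactive.
Activator JalS is present, so *velH* is transcribed.
→ *velH* is ON.
LomR is produced constitutively and is active.
With repressor LomR bound, *yilD* is not transcribed.
→ *yilD* is OFF.
Rhamnulose is present, so HaxU is active.
No repressor is bound and HaxU is active, so *purL* is transcribed.
→ *purL* is ON.
Citrulline is present, so JovV is active.
Cu²⁺ is absent, so JovS is inactive.
With no repressor bound, *cilS* is transcribed.
So CilS is produced and active.
With repressor JovV bound, *zorP* is not transcribed.
→ *zorP* is OFF.
3 of the 5 genes are transcribed.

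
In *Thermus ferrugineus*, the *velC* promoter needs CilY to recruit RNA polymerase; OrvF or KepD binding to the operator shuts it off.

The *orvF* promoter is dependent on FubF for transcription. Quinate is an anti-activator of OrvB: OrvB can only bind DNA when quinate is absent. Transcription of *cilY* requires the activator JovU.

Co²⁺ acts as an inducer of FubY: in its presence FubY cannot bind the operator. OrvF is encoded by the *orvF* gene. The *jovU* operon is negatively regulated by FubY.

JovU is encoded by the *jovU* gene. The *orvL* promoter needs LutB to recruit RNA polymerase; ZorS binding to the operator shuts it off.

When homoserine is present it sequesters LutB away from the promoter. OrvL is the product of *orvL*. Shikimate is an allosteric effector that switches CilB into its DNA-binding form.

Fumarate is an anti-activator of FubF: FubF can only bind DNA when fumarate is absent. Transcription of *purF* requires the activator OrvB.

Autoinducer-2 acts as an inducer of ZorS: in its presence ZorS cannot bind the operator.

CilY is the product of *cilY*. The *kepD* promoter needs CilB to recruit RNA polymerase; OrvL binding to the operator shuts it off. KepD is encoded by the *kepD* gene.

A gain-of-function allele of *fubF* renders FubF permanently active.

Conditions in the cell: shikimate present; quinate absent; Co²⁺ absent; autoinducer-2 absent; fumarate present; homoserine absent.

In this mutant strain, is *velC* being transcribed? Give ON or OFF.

OFF

Co²⁺ is absent, so FubY is active.
With repressor FubY bound, *jovU* is not transcribed.
So JovU is not produced.
Required activator JovU is absent, so *cilY* is not transcribed.
So CilY is not produced.
FubF is constitutively active in this strain.
No repressor is bound and FubF is active, so *orvF* is transcribed.
So OrvF is produced and active.
Homoserine is absent, so LutB is active.
Autoinducer-2 is absent, so ZorS is active.
With repressor ZorS bound, *orvL* is not transcribed.
So OrvL is not produced.
Shikimate is present, so CilB is active.
No repressor is bound and CilB is active, so *kepD* is transcribed.
So KepD is produced and active.
With repressor OrvF bound, *velC* is not transcribed.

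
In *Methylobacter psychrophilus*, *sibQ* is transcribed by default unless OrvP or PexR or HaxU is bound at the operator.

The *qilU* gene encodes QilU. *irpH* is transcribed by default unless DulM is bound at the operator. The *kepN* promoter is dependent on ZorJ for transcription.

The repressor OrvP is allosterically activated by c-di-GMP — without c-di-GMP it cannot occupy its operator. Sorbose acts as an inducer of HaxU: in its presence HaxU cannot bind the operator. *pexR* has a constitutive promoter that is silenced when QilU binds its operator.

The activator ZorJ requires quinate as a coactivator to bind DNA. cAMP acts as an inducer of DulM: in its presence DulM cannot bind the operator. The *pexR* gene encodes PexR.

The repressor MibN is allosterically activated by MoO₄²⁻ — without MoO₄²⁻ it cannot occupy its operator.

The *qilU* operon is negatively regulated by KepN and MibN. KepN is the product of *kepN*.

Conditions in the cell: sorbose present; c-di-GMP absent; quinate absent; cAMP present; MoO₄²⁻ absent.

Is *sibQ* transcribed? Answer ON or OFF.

c-di-GMP is absent, so OrvP is inactive.
Quinate is absent, so ZorJ is inactive.
Required activator ZorJ is absent, so *kepN* is not transcribed.
So KepN is not produced.
MoO₄²⁻ is absent, so MibN is inactive.
With no repressor bound, *qilU* is transcribed.
So QilU is produced and active.
With repressor QilU bound, *pexR* is not transcribed.
So PexR is not produced.
Sorbose is present, so HaxU is inactive.
With no repressor bound, *sibQ* is transcribed.

ON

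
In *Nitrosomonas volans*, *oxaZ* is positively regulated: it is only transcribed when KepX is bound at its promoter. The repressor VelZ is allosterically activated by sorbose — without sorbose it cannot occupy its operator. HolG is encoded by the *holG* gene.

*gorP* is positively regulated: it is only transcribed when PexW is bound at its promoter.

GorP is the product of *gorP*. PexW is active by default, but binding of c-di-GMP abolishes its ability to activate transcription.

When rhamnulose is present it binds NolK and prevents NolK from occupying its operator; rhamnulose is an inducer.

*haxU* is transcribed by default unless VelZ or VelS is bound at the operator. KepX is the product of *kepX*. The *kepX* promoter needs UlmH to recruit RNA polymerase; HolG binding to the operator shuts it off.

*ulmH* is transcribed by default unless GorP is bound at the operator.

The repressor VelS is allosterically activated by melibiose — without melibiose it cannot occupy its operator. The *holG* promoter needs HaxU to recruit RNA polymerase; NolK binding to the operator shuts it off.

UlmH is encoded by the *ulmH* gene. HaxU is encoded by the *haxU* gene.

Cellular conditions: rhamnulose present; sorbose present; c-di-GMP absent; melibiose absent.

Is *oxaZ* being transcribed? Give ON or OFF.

c-di-GMP is absent, so PexW is active.
No repressor is bound and PexW is active, so *gorP* is transcribed.
So GorP is produced and active.
With repressor GorP bound, *ulmH* is not transcribed.
So UlmH is not produced.
Sorbose is present, so VelZ is active.
Melibiose is absent, so VelS is inactive.
With repressor VelZ bound, *haxU* is not transcribed.
So HaxU is not produced.
Rhamnulose is present, so NolK is inactive.
Required activator HaxU is absent, so *holG* is not transcribed.
So HolG is not produced.
Required activator UlmH is absent, so *kepX* is not transcribed.
So KepX is not produced.
Required activator KepX is absent, so *oxaZ* is not transcribed.

OFF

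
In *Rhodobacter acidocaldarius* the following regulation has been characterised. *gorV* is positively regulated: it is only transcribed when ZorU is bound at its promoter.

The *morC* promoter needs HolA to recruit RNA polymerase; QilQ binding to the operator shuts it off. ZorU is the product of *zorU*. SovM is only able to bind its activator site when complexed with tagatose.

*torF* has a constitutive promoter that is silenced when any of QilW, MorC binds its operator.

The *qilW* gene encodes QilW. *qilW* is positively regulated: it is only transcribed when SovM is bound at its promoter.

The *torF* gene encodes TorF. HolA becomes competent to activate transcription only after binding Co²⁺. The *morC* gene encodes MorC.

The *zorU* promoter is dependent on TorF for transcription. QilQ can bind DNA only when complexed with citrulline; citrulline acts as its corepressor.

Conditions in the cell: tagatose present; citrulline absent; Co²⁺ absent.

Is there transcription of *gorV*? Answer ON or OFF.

OFF

Tagatose is present, so SovM is active.
No repressor is bound and SovM is active, so *qilW* is transcribed.
So QilW is produced and active.
Co²⁺ is absent, so HolA is inactive.
Citrulline is absent, so QilQ is inactive.
Required activator HolA is absent, so *morC* is not transcribed.
So MorC is not produced.
With repressor QilW bound, *torF* is not transcribed.
So TorF is not produced.
Required activator TorF is absent, so *zorU* is not transcribed.
So ZorU is not produced.
Required activator ZorU is absent, so *gorV* is not transcribed.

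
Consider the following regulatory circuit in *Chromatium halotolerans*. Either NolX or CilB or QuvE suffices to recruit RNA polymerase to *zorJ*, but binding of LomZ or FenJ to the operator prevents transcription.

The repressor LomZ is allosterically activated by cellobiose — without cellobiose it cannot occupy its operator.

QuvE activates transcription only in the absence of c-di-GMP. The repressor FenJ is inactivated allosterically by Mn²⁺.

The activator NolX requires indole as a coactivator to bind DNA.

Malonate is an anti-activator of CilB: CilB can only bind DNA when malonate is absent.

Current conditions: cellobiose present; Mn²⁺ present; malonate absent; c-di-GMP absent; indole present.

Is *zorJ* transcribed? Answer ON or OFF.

Indole is present, so NolX is active.
Malonate is absent, so CilB is active.
c-di-GMP is absent, so QuvE is active.
Cellobiose is present, so LomZ is active.
Mn²⁺ is present, so FenJ is inactive.
With repressor LomZ bound, *zorJ* is not transcribed.

OFF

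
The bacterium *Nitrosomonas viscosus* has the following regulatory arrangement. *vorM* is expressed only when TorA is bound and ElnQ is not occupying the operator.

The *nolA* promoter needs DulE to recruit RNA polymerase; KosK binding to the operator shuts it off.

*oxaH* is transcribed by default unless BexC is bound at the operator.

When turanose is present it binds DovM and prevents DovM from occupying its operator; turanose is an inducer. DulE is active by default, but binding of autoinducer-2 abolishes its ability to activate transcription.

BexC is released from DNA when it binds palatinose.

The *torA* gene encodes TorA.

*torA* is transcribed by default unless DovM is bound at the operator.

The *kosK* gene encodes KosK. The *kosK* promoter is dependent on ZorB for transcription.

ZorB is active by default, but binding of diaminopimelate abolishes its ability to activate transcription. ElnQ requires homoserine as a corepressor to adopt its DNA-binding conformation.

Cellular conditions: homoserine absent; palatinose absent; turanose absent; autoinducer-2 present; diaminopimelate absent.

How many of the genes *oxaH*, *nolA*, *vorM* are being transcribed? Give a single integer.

0

Palatinose is absent, so BexC is active.
With repressor BexC bound, *oxaH* is not transcribed.
→ *oxaH* is OFF.
Diaminopimelate is absent, so ZorB is active.
No repressor is bound and ZorB is active, so *kosK* is transcribed.
So KosK is produced and active.
Autoinducer-2 is present, so DulE is inactive.
With repressor KosK bound, *nolA* is not transcribed.
→ *nolA* is OFF.
Homoserine is absent, so ElnQ is inactive.
Turanose is absent, so DovM is active.
With repressor DovM bound, *torA* is not transcribed.
So TorA is not produced.
Required activator TorA is absent, so *vorM* is not transcribed.
→ *vorM* is OFF.
0 of the 3 genes are transcribed.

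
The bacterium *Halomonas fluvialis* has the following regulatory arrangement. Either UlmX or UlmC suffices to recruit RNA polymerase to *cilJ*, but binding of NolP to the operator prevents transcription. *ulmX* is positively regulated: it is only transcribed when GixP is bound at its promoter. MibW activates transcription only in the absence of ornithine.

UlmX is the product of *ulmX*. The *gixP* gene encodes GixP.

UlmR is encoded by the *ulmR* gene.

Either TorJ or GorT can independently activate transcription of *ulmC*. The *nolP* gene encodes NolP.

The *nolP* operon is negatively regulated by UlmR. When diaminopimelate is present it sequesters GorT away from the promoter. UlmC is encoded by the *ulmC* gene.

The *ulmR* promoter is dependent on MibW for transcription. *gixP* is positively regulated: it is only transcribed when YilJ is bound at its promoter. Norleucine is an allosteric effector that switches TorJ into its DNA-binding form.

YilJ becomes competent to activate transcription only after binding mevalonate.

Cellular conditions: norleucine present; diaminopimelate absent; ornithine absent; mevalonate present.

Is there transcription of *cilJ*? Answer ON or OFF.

ON

Ornithine is absent, so MibW is active.
No repressor is bound and MibW is active, so *ulmR* is transcribed.
So UlmR is produced and active.
With repressor UlmR bound, *nolP* is not transcribed.
So NolP is not produced.
Mevalonate is present, so YilJ is active.
No repressor is bound and YilJ is active, so *gixP* is transcribed.
So GixP is produced and active.
No repressor is bound and GixP is active, so *ulmX* is transcribed.
So UlmX is produced and active.
Norleucine is present, so TorJ is active.
Diaminopimelate is absent, so GorT is active.
Activator TorJ is present, so *ulmC* is transcribed.
So UlmC is produced and active.
Activator UlmX is present, so *cilJ* is transcribed.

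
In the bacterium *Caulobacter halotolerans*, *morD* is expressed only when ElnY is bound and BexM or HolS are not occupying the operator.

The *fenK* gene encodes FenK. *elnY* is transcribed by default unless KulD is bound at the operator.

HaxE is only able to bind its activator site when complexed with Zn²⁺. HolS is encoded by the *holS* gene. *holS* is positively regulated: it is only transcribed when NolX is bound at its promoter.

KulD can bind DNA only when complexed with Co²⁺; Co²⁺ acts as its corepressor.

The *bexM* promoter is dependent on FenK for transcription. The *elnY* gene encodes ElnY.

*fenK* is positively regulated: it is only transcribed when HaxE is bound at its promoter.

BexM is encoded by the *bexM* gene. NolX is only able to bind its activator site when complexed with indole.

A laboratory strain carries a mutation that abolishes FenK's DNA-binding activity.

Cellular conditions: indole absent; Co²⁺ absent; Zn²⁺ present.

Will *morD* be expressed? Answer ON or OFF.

ON

Co²⁺ is absent, so KulD is inactive.
With no repressor bound, *elnY* is transcribed.
So ElnY is produced and active.
FenK is non-functional in this strain, so it has no effect.
Required activator FenK is absent, so *bexM* is not transcribed.
So BexM is not produced.
Indole is absent, so NolX is inactive.
Required activator NolX is absent, so *holS* is not transcribed.
So HolS is not produced.
No repressor is bound and ElnY is active, so *morD* is transcribed.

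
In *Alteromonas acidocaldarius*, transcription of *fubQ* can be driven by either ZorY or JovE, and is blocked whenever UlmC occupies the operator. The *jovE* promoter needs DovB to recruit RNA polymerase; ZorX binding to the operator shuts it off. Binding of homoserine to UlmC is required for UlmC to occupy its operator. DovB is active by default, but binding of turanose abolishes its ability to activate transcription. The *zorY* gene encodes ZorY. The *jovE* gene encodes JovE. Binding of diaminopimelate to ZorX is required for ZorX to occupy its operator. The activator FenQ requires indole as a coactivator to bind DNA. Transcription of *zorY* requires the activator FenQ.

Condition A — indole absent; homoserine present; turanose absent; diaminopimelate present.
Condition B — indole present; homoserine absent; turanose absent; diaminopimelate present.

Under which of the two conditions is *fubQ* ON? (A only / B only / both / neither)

B only

Condition A:
Indole is absent, so FenQ is inactive.
Required activator FenQ is absent, so *zorY* is not transcribed.
So ZorY is not produced.
Homoserine is present, so UlmC is active.
Turanose is absent, so DovB is active.
Diaminopimelate is present, so ZorX is active.
With repressor ZorX bound, *jovE* is not transcribed.
So JovE is not produced.
With repressor UlmC bound, *fubQ* is not transcribed.
→ *fubQ* is OFF in A.
Condition B:
Indole is present, so FenQ is active.
No repressor is bound and FenQ is active, so *zorY* is transcribed.
So ZorY is produced and active.
Homoserine is absent, so UlmC is inactive.
Turanose is absent, so DovB is active.
Diaminopimelate is present, so ZorX is active.
With repressor ZorX bound, *jovE* is not transcribed.
So JovE is not produced.
Activator ZorY is present, so *fubQ* is transcribed.
→ *fubQ* is ON in B.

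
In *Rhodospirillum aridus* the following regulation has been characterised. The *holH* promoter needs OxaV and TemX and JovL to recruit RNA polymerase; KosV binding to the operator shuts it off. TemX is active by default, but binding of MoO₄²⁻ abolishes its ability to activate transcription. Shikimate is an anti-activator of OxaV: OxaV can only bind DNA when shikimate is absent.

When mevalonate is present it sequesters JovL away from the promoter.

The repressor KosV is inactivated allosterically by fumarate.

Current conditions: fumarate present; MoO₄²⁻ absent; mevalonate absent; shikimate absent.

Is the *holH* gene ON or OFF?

ON

Shikimate is absent, so OxaV is active.
MoO₄²⁻ is absent, so TemX is active.
Fumarate is present, so KosV is inactive.
Mevalonate is absent, so JovL is active.
No repressor is bound and OxaV and TemX and JovL are active, so *holH* is transcribed.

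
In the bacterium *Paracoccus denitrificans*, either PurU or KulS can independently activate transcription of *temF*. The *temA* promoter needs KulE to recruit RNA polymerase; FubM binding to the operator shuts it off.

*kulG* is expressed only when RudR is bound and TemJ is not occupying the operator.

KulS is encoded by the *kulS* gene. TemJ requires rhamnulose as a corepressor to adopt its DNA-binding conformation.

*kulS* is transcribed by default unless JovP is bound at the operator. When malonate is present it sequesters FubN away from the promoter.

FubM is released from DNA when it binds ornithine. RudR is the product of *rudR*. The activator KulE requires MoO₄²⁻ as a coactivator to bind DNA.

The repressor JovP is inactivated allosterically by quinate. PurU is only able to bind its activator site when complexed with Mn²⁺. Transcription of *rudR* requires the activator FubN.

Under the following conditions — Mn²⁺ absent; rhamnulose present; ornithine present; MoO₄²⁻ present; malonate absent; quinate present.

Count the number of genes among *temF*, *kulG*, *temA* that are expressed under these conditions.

2

Mn²⁺ is absent, so PurU is inactive.
Quinate is present, so JovP is inactive.
With no repressor bound, *kulS* is transcribed.
So KulS is produced and active.
Activator KulS is present, so *temF* is transcribed.
→ *temF* is ON.
Malonate is absent, so FubN is active.
No repressor is bound and FubN is active, so *rudR* is transcribed.
So RudR is produced and active.
Rhamnulose is present, so TemJ is active.
With repressor TemJ bound, *kulG* is not transcribed.
→ *kulG* is OFF.
Ornithine is present, so FubM is inactive.
MoO₄²⁻ is present, so KulE is active.
No repressor is bound and KulE is active, so *temA* is transcribed.
→ *temA* is ON.
2 of the 3 genes are transcribed.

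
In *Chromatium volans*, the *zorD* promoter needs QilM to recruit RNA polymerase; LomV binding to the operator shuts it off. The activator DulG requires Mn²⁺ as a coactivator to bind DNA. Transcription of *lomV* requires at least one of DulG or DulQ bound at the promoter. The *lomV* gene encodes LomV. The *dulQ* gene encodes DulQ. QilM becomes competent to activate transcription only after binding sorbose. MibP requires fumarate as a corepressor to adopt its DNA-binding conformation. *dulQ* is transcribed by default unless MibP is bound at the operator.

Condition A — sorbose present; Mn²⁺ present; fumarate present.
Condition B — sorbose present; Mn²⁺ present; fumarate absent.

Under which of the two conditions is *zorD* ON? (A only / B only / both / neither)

Condition A:
Sorbose is present, so QilM is active.
Mn²⁺ is present, so DulG is active.
Fumarate is present, so MibP is active.
With repressor MibP bound, *dulQ* is not transcribed.
So DulQ is not produced.
Activator DulG is present, so *lomV* is transcribed.
So LomV is produced and active.
With repressor LomV bound, *zorD* is not transcribed.
→ *zorD* is OFF in A.
Condition B:
Sorbose is present, so QilM is active.
Mn²⁺ is present, so DulG is active.
Fumarate is absent, so MibP is inactive.
With no repressor bound, *dulQ* is transcribed.
So DulQ is produced and active.
Activator DulG is present, so *lomV* is transcribed.
So LomV is produced and active.
With repressor LomV bound, *zorD* is not transcribed.
→ *zorD* is OFF in B.

neither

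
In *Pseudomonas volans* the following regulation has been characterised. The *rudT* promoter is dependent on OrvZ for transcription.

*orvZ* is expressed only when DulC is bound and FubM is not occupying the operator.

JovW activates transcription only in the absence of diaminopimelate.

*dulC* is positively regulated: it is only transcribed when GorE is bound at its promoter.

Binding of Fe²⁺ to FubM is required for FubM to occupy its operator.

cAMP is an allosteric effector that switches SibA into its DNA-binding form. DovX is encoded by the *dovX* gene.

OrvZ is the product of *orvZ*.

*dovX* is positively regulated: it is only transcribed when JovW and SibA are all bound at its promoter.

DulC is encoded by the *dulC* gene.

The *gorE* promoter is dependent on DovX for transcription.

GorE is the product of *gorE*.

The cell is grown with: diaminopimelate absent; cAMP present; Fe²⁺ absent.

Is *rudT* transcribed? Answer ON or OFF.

Diaminopimelate is absent, so JovW is active.
cAMP is present, so SibA is active.
No repressor is bound and JovW and SibA are active, so *dovX* is transcribed.
So DovX is produced and active.
No repressor is bound and DovX is active, so *gorE* is transcribed.
So GorE is produced and active.
No repressor is bound and GorE is active, so *dulC* is transcribed.
So DulC is produced and active.
Fe²⁺ is absent, so FubM is inactive.
No repressor is bound and DulC is active, so *orvZ* is transcribed.
So OrvZ is produced and active.
No repressor is bound and OrvZ is active, so *rudT* is transcribed.

ON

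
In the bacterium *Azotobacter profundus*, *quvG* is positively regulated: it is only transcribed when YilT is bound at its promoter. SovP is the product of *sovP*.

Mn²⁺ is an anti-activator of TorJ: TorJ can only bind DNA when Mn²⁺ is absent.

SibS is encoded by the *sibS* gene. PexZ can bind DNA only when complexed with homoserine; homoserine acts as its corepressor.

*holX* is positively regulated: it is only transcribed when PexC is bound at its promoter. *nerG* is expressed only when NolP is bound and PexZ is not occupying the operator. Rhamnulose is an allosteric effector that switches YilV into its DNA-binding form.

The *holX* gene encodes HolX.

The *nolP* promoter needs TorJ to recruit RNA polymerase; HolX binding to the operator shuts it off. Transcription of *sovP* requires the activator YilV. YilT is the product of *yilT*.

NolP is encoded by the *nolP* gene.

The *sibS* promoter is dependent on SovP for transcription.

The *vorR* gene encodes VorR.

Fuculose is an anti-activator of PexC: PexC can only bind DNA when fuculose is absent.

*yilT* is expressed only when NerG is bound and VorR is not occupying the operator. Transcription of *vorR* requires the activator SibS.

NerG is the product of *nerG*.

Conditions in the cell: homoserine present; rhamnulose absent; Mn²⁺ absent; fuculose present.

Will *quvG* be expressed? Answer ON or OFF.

Rhamnulose is absent, so YilV is inactive.
Required activator YilV is absent, so *sovP* is not transcribed.
So SovP is not produced.
Required activator SovP is absent, so *sibS* is not transcribed.
So SibS is not produced.
Required activator SibS is absent, so *vorR* is not transcribed.
So VorR is not produced.
Fuculose is present, so PexC is inactive.
Required activator PexC is absent, so *holX* is not transcribed.
So HolX is not produced.
Mn²⁺ is absent, so TorJ is active.
No repressor is bound and TorJ is active, so *nolP* is transcribed.
So NolP is produced and active.
Homoserine is present, so PexZ is active.
With repressor PexZ bound, *nerG* is not transcribed.
So NerG is not produced.
Required activator NerG is absent, so *yilT* is not transcribed.
So YilT is not produced.
Required activator YilT is absent, so *quvG* is not transcribed.

OFF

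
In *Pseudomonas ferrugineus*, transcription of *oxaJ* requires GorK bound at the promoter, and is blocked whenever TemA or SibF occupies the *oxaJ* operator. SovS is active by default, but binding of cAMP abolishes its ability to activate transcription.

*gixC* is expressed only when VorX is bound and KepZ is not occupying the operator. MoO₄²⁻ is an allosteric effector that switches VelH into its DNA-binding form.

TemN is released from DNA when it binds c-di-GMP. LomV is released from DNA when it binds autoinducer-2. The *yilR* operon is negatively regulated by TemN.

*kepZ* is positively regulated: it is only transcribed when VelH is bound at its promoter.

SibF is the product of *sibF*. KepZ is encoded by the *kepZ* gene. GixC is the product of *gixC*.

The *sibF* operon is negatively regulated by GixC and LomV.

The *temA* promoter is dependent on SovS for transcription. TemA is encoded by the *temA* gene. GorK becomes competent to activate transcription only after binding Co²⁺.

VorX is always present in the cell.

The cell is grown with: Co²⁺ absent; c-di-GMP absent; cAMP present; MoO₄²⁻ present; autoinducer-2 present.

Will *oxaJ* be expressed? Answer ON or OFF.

OFF

Co²⁺ is absent, so GorK is inactive.
cAMP is present, so SovS is inactive.
Required activator SovS is absent, so *temA* is not transcribed.
So TemA is not produced.
VorX is produced constitutively and is active.
MoO₄²⁻ is present, so VelH is active.
No repressor is bound and VelH is active, so *kepZ* is transcribed.
So KepZ is produced and active.
With repressor KepZ bound, *gixC* is not transcribed.
So GixC is not produced.
Autoinducer-2 is present, so LomV is inactive.
With no repressor bound, *sibF* is transcribed.
So SibF is produced and active.
With repressor SibF bound, *oxaJ* is not transcribed.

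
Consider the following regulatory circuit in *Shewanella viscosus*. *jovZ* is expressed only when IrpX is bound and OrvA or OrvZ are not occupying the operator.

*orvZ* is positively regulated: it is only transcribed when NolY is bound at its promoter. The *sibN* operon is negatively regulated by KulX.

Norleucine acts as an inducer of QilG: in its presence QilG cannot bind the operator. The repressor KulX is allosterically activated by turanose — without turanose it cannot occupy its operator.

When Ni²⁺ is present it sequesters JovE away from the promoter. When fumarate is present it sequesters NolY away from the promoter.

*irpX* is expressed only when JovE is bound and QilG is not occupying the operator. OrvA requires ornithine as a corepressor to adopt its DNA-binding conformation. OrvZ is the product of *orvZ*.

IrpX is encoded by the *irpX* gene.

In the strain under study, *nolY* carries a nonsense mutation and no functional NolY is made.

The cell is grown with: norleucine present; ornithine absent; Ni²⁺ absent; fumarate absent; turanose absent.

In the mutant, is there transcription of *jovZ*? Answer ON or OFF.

ON

Ornithine is absent, so OrvA is inactive.
Norleucine is present, so QilG is inactive.
Ni²⁺ is absent, so JovE is active.
No repressor is bound and JovE is active, so *irpX* is transcribed.
So IrpX is produced and active.
NolY is non-functional in this strain, so it has no effect.
Required activator NolY is absent, so *orvZ* is not transcribed.
So OrvZ is not produced.
No repressor is bound and IrpX is active, so *jovZ* is transcribed.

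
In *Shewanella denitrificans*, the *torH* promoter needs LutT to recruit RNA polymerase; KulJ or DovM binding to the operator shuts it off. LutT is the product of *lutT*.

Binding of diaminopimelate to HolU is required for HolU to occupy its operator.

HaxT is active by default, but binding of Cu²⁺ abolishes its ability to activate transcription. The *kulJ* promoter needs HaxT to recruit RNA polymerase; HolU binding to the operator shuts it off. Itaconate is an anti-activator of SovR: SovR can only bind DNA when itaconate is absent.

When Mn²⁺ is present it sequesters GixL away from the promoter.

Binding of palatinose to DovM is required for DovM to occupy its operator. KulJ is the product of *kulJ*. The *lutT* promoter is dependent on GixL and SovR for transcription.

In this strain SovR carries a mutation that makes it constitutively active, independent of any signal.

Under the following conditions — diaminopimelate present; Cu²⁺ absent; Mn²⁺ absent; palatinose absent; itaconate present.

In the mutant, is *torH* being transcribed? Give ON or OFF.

ON

Mn²⁺ is absent, so GixL is active.
SovR is constitutively active in this strain.
No repressor is bound and GixL and SovR are active, so *lutT* is transcribed.
So LutT is produced and active.
Diaminopimelate is present, so HolU is active.
Cu²⁺ is absent, so HaxT is active.
With repressor HolU bound, *kulJ* is not transcribed.
So KulJ is not produced.
Palatinose is absent, so DovM is inactive.
No repressor is bound and LutT is active, so *torH* is transcribed.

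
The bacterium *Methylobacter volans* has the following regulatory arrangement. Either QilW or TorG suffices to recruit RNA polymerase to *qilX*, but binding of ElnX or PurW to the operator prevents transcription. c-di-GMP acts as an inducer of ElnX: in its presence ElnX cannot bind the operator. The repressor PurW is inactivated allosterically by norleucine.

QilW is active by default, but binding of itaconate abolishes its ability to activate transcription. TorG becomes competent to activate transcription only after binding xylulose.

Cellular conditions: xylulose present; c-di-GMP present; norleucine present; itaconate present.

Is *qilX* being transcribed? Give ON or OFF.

Itaconate is present, so QilW is inactive.
c-di-GMP is present, so ElnX is inactive.
Norleucine is present, so PurW is inactive.
Xylulose is present, so TorG is active.
Activator TorG is present, so *qilX* is transcribed.

ON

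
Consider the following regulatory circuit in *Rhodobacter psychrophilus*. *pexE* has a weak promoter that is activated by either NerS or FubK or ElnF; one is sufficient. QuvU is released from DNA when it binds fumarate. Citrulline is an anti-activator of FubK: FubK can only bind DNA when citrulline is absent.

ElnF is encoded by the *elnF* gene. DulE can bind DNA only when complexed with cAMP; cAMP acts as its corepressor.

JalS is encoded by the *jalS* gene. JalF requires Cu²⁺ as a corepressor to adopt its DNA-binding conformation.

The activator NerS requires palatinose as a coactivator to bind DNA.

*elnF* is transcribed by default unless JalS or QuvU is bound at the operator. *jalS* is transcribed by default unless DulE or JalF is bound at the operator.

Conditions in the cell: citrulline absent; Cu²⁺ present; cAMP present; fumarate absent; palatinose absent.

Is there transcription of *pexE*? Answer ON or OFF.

Palatinose is absent, so NerS is inactive.
Citrulline is absent, so FubK is active.
cAMP is present, so DulE is active.
Cu²⁺ is present, so JalF is active.
With repressor DulE bound, *jalS* is not transcribed.
So JalS is not produced.
Fumarate is absent, so QuvU is active.
With repressor QuvU bound, *elnF* is not transcribed.
So ElnF is not produced.
Activator FubK is present, so *pexE* is transcribed.

ON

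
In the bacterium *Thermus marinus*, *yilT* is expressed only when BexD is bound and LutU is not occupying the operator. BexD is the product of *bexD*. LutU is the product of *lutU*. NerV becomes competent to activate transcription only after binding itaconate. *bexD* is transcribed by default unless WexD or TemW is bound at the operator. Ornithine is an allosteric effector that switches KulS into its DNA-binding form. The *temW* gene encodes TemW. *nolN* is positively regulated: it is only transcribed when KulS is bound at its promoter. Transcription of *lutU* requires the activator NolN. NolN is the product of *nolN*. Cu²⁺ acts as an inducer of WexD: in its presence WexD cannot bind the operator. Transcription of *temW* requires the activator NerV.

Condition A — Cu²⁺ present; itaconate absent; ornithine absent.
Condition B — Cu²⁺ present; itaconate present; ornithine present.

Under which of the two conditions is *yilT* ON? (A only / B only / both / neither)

Condition A:
Cu²⁺ is present, so WexD is inactive.
Itaconate is absent, so NerV is inactive.
Required activator NerV is absent, so *temW* is not transcribed.
So TemW is not produced.
With no repressor bound, *bexD* is transcribed.
So BexD is produced and active.
Ornithine is absent, so KulS is inactive.
Required activator KulS is absent, so *nolN* is not transcribed.
So NolN is not produced.
Required activator NolN is absent, so *lutU* is not transcribed.
So LutU is not produced.
No repressor is bound and BexD is active, so *yilT* is transcribed.
→ *yilT* is ON in A.
Condition B:
Cu²⁺ is present, so WexD is inactive.
Itaconate is present, so NerV is active.
No repressor is bound and NerV is active, so *temW* is transcribed.
So TemW is produced and active.
With repressor TemW bound, *bexD* is not transcribed.
So BexD is not produced.
Ornithine is present, so KulS is active.
No repressor is bound and KulS is active, so *nolN* is transcribed.
So NolN is produced and active.
No repressor is bound and NolN is active, so *lutU* is transcribed.
So LutU is produced and active.
With repressor LutU bound, *yilT* is not transcribed.
→ *yilT* is OFF in B.

A only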